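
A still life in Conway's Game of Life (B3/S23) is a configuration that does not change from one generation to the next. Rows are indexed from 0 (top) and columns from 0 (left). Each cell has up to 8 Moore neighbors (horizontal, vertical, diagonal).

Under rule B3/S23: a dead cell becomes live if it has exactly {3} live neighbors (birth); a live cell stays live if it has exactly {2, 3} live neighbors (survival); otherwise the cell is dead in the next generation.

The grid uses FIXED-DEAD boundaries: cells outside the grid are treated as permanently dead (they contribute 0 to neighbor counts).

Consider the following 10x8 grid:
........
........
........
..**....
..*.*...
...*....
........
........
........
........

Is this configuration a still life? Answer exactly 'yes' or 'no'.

Answer: yes

Derivation:
Compute generation 1 and compare to generation 0 (given above):
Generation 1:
........
........
........
..**....
..*.*...
...*....
........
........
........
........
The grids are IDENTICAL -> still life.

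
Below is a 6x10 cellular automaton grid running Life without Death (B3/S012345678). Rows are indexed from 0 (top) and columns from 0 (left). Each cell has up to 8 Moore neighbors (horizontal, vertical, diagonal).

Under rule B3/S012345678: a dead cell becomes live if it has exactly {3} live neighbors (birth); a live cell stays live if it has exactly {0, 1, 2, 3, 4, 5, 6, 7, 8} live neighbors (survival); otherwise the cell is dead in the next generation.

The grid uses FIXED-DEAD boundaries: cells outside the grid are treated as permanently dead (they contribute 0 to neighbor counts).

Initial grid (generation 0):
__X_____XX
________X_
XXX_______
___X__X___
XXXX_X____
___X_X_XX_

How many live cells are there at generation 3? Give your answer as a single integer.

Answer: 31

Derivation:
Simulating step by step:
Generation 0 (given above): 18 live cells
Generation 1: 24 live cells
__X_____XX
__X_____XX
XXX_______
___XX_X___
XXXX_X_X__
_X_X_XXXX_
Generation 2: 28 live cells
__X_____XX
__XX____XX
XXX_______
___XXXX___
XXXX_X_XX_
XX_X_XXXX_
Generation 3: 31 live cells
__XX____XX
__XX____XX
XXX__X____
___XXXXX__
XXXX_X_XX_
XX_X_XXXX_
Population at generation 3: 31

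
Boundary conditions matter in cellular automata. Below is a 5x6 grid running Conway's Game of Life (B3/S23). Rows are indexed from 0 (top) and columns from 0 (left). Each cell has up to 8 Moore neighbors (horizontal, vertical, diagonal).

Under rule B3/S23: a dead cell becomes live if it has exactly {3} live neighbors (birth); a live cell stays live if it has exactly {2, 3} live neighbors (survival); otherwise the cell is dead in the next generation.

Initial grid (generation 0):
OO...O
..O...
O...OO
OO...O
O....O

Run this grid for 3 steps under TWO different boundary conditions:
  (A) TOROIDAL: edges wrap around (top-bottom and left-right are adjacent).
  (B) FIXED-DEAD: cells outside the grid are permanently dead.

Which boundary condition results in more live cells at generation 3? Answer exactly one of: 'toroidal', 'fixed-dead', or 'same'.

Answer: fixed-dead

Derivation:
Under TOROIDAL boundary, generation 3:
O...O.
....OO
......
......
.....O
Population = 5

Under FIXED-DEAD boundary, generation 3:
......
OO....
OO....
OO....
......
Population = 6

Comparison: toroidal=5, fixed-dead=6 -> fixed-dead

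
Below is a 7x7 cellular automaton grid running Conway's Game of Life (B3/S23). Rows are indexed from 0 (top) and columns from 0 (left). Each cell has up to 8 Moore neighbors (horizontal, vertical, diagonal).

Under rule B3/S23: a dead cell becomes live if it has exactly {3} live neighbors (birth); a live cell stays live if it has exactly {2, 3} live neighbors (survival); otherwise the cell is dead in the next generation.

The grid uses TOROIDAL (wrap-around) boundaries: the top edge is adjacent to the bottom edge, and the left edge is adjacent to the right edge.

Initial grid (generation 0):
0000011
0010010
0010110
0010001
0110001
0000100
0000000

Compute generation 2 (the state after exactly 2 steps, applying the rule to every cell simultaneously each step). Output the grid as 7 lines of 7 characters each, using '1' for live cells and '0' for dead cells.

Answer: 0000111
1011000
0110111
0000000
1011000
0110101
0000011

Derivation:
Simulating step by step:
Generation 0 (given above): 13 live cells
Generation 1: 17 live cells
0000011
0001000
0110111
1010001
1111010
0000000
0000010
Generation 2: 20 live cells
(generation 2 grid is the final answer)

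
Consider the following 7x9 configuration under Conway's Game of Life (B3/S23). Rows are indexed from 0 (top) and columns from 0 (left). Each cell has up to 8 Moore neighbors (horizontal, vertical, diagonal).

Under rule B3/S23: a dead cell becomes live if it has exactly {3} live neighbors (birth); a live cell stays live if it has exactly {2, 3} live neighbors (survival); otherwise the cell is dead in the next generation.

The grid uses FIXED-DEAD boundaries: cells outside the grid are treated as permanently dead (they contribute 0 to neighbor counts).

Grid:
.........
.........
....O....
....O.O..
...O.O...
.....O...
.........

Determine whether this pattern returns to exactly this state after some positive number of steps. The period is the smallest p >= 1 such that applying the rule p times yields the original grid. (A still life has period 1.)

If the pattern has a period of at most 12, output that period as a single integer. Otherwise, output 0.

Simulating and comparing each generation to the original:
Gen 0 (original, given above): 6 live cells
Gen 1: 6 live cells, differs from original
Gen 2: 6 live cells, MATCHES original -> period = 2

Answer: 2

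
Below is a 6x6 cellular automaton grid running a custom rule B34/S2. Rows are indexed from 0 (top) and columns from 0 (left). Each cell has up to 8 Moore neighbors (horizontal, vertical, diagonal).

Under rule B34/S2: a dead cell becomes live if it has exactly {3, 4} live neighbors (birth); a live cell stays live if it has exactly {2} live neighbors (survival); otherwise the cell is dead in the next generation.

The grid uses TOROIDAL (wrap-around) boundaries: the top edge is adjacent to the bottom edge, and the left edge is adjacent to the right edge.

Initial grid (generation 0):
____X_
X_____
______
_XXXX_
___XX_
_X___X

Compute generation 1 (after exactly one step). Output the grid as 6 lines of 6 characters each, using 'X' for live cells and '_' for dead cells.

Answer: X____X
______
_XXX__
______
XX___X
___XXX

Derivation:
Simulating step by step:
Generation 0 (given above): 10 live cells
Generation 1: 11 live cells
(generation 1 grid is the final answer)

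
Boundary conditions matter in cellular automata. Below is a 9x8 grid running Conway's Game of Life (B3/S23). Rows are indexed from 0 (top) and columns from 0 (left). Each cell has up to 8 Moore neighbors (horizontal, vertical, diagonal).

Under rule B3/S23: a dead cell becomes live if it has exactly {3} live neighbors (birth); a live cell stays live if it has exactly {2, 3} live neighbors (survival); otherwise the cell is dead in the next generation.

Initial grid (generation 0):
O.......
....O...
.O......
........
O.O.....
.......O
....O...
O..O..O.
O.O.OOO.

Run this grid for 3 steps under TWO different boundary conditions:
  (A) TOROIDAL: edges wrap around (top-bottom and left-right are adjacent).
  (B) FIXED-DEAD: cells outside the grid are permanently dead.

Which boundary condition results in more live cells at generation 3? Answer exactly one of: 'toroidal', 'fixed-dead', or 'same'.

Under TOROIDAL boundary, generation 3:
O.O...O.
.......O
........
........
........
........
........
O.O.....
.....OO.
Population = 8

Under FIXED-DEAD boundary, generation 3:
........
........
........
........
........
........
........
...O..O.
...OOOO.
Population = 6

Comparison: toroidal=8, fixed-dead=6 -> toroidal

Answer: toroidal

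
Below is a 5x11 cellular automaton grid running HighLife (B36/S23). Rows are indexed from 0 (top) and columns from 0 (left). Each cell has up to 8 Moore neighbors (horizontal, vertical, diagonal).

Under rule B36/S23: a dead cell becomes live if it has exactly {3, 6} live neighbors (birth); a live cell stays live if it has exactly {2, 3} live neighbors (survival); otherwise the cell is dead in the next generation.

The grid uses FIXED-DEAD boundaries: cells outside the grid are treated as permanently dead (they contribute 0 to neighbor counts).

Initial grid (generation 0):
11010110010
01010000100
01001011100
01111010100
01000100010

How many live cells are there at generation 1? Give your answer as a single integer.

Simulating step by step:
Generation 0 (given above): 23 live cells
Generation 1: 25 live cells
11001000000
01010000110
11101010110
11011010110
01011100000
Population at generation 1: 25

Answer: 25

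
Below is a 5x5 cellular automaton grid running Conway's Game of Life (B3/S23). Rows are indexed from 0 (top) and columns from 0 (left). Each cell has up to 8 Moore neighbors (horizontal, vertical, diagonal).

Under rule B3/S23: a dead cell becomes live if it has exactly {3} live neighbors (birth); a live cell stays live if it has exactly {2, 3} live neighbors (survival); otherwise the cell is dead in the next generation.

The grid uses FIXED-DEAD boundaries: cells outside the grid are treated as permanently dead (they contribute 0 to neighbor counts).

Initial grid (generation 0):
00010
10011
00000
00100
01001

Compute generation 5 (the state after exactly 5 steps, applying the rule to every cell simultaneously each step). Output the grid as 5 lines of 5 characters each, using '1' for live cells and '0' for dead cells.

Answer: 00000
00000
00000
00000
00000

Derivation:
Simulating step by step:
Generation 0 (given above): 7 live cells
Generation 1: 5 live cells
00011
00011
00010
00000
00000
Generation 2: 5 live cells
00011
00100
00011
00000
00000
Generation 3: 3 live cells
00010
00100
00010
00000
00000
Generation 4: 2 live cells
00000
00110
00000
00000
00000
Generation 5: 0 live cells
(generation 5 grid is the final answer)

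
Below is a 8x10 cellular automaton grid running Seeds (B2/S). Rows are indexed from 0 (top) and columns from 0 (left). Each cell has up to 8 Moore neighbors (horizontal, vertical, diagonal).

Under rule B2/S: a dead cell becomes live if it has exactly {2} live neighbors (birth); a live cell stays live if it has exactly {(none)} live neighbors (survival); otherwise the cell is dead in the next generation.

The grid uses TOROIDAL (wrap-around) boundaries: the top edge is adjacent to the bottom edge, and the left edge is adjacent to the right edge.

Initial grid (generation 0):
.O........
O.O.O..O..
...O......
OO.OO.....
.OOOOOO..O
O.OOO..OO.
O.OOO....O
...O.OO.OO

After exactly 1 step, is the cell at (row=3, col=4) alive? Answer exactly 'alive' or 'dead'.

Simulating step by step:
Generation 0 (given above): 33 live cells
Generation 1: 5 live cells
..........
..........
.....O...O
......O..O
..........
..........
..........
.......O..

Cell (3,4) at generation 1: 0 -> dead

Answer: dead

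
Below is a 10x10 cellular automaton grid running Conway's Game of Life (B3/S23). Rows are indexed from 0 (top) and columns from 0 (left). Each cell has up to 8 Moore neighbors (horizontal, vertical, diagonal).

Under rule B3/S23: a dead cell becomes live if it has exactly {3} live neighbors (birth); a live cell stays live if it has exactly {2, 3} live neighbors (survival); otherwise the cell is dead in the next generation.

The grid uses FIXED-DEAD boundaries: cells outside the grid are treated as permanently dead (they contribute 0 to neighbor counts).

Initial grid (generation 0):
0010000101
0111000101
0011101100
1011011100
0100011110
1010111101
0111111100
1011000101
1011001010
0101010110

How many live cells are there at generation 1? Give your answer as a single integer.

Answer: 19

Derivation:
Simulating step by step:
Generation 0 (given above): 53 live cells
Generation 1: 19 live cells
0111000000
0100100100
0000000000
0000000000
1000000000
1000000000
1000000000
1000000000
1000001001
0101101110
Population at generation 1: 19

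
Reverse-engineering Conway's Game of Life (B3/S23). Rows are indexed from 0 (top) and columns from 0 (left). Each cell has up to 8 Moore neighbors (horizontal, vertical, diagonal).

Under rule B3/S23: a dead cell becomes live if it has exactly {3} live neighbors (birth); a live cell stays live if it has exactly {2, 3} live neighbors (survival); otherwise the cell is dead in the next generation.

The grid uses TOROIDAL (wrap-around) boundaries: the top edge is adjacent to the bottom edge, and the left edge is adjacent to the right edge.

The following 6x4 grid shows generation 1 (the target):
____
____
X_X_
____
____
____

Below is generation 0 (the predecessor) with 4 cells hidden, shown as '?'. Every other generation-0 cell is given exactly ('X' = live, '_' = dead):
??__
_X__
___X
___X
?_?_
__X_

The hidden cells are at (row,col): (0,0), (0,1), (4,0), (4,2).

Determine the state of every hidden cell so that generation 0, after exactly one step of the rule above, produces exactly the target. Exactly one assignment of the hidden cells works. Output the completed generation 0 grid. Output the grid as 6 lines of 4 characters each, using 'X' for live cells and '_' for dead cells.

Hidden generation-0 cells (in order): (0,0), (0,1), (4,0), (4,2).
A hidden cell only influences target cells in its own 3x3 neighborhood. Try each of the 2^4 = 16 assignments, step the completed generation 0 forward once under B3/S23, and compare with the target:
  (0,0)=_ (0,1)=_ (4,0)=_ (4,2)=_ -> step reproduces the target at every cell -> ACCEPT
  (0,0)=_ (0,1)=_ (4,0)=_ (4,2)=X -> step gives (3,2)='X' but target has '_' -> reject
  (0,0)=_ (0,1)=_ (4,0)=X (4,2)=_ -> step gives (3,0)='X' but target has '_' -> reject
  (0,0)=_ (0,1)=_ (4,0)=X (4,2)=X -> step gives (3,0)='X' but target has '_' -> reject
  (0,0)=_ (0,1)=X (4,0)=_ (4,2)=_ -> step gives (0,1)='X' but target has '_' -> reject
  (0,0)=_ (0,1)=X (4,0)=_ (4,2)=X -> step gives (0,1)='X' but target has '_' -> reject
  (0,0)=_ (0,1)=X (4,0)=X (4,2)=_ -> step gives (0,1)='X' but target has '_' -> reject
  (0,0)=_ (0,1)=X (4,0)=X (4,2)=X -> step gives (0,1)='X' but target has '_' -> reject
  (0,0)=X (0,1)=_ (4,0)=_ (4,2)=_ -> step gives (0,1)='X' but target has '_' -> reject
  (0,0)=X (0,1)=_ (4,0)=_ (4,2)=X -> step gives (0,1)='X' but target has '_' -> reject
  (0,0)=X (0,1)=_ (4,0)=X (4,2)=_ -> step gives (0,1)='X' but target has '_' -> reject
  (0,0)=X (0,1)=_ (4,0)=X (4,2)=X -> step gives (0,1)='X' but target has '_' -> reject
  (0,0)=X (0,1)=X (4,0)=_ (4,2)=_ -> step gives (0,0)='X' but target has '_' -> reject
  (0,0)=X (0,1)=X (4,0)=_ (4,2)=X -> step gives (0,0)='X' but target has '_' -> reject
  (0,0)=X (0,1)=X (4,0)=X (4,2)=_ -> step gives (0,0)='X' but target has '_' -> reject
  (0,0)=X (0,1)=X (4,0)=X (4,2)=X -> step gives (0,0)='X' but target has '_' -> reject
Unique solution: (0,0)=dead, (0,1)=dead, (4,0)=dead, (4,2)=dead.
Check: live-neighbor counts of every cell in the completed generation 0:
1221
2021
3131
2021
1122
0101
Applying B3/S23 to generation 0 with these counts gives:
____
____
X_X_
____
____
____
which matches the target exactly.

Answer: ____
_X__
___X
___X
____
__X_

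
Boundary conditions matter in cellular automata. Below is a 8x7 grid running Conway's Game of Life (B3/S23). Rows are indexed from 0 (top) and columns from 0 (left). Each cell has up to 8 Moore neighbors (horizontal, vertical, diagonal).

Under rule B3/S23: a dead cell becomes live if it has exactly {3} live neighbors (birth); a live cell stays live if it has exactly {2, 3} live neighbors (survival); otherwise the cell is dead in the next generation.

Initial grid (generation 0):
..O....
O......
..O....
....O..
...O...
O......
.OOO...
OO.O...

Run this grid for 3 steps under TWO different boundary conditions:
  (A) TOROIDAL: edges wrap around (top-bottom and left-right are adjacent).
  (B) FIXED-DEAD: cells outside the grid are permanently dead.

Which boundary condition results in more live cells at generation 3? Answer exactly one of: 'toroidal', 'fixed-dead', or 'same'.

Under TOROIDAL boundary, generation 3:
O..O...
.O.....
.......
.......
.......
..O....
.O..O..
.O..O..
Population = 8

Under FIXED-DEAD boundary, generation 3:
.......
.......
.......
.......
.......
..O....
.O.O...
.OOO...
Population = 6

Comparison: toroidal=8, fixed-dead=6 -> toroidal

Answer: toroidal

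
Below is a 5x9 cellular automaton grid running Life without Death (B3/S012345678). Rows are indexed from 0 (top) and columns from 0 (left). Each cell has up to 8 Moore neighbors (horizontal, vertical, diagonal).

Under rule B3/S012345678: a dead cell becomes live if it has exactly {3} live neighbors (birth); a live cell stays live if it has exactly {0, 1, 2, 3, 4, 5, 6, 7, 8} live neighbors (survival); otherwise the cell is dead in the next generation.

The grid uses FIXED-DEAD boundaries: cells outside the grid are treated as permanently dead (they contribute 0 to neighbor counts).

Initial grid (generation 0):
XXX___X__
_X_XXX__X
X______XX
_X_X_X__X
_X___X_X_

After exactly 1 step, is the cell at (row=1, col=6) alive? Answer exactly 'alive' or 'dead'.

Simulating step by step:
Generation 0 (given above): 19 live cells
Generation 1: 33 live cells
XXXXXXX__
_X_XXXX_X
XX_X_XXXX
XXXXXX__X
_XX_XXXX_

Cell (1,6) at generation 1: 1 -> alive

Answer: alive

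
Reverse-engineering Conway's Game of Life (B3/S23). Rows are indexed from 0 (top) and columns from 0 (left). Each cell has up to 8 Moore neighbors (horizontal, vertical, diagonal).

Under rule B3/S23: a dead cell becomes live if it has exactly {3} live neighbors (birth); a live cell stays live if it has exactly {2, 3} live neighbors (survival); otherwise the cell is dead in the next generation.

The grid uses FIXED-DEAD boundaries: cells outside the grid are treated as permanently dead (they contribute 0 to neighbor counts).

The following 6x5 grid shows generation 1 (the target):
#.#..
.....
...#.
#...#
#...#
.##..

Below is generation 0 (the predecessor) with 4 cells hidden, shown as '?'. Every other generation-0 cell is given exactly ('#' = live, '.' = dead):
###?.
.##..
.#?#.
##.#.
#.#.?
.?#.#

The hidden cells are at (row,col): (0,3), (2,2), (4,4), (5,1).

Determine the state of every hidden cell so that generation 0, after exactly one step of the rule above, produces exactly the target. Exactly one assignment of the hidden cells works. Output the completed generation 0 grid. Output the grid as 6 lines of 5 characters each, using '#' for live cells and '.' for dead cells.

Answer: ###..
.##..
.###.
##.#.
#.#.#
.##.#

Derivation:
Hidden generation-0 cells (in order): (0,3), (2,2), (4,4), (5,1).
A hidden cell only influences target cells in its own 3x3 neighborhood. Try each of the 2^4 = 16 assignments, step the completed generation 0 forward once under B3/S23, and compare with the target:
  (0,3)=. (2,2)=. (4,4)=. (5,1)=. -> step gives (1,3)='#' but target has '.' -> reject
  (0,3)=. (2,2)=. (4,4)=. (5,1)=# -> step gives (1,3)='#' but target has '.' -> reject
  (0,3)=. (2,2)=. (4,4)=# (5,1)=. -> step gives (1,3)='#' but target has '.' -> reject
  (0,3)=. (2,2)=. (4,4)=# (5,1)=# -> step gives (1,3)='#' but target has '.' -> reject
  (0,3)=. (2,2)=# (4,4)=. (5,1)=. -> step gives (3,3)='#' but target has '.' -> reject
  (0,3)=. (2,2)=# (4,4)=. (5,1)=# -> step gives (3,3)='#' but target has '.' -> reject
  (0,3)=. (2,2)=# (4,4)=# (5,1)=. -> step gives (4,2)='#' but target has '.' -> reject
  (0,3)=. (2,2)=# (4,4)=# (5,1)=# -> step reproduces the target at every cell -> ACCEPT
  (0,3)=# (2,2)=. (4,4)=. (5,1)=. -> step gives (0,2)='.' but target has '#' -> reject
  (0,3)=# (2,2)=. (4,4)=. (5,1)=# -> step gives (0,2)='.' but target has '#' -> reject
  (0,3)=# (2,2)=. (4,4)=# (5,1)=. -> step gives (0,2)='.' but target has '#' -> reject
  (0,3)=# (2,2)=. (4,4)=# (5,1)=# -> step gives (0,2)='.' but target has '#' -> reject
  (0,3)=# (2,2)=# (4,4)=. (5,1)=. -> step gives (0,2)='.' but target has '#' -> reject
  (0,3)=# (2,2)=# (4,4)=. (5,1)=# -> step gives (0,2)='.' but target has '#' -> reject
  (0,3)=# (2,2)=# (4,4)=# (5,1)=. -> step gives (0,2)='.' but target has '#' -> reject
  (0,3)=# (2,2)=# (4,4)=# (5,1)=# -> step gives (0,2)='.' but target has '#' -> reject
Unique solution: (0,3)=dead, (2,2)=live, (4,4)=live, (5,1)=live.
Check: live-neighbor counts of every cell in the completed generation 0:
24320
46641
45632
35643
36452
23241
Applying B3/S23 to generation 0 with these counts gives:
#.#..
.....
...#.
#...#
#...#
.##..
which matches the target exactly.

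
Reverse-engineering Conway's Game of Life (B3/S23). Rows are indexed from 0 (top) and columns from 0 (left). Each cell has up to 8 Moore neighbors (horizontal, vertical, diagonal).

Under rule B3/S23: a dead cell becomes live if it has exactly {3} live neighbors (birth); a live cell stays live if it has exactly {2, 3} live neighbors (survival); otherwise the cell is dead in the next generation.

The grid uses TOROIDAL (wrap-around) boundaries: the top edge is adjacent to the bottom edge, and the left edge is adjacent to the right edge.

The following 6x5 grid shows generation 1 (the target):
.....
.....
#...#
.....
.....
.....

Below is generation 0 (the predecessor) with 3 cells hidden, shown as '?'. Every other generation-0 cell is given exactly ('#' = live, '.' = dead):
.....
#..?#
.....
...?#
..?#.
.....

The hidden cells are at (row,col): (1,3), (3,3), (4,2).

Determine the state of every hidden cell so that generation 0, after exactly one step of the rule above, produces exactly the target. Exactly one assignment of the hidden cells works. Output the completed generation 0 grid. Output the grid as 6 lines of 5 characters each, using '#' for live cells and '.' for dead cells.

Hidden generation-0 cells (in order): (1,3), (3,3), (4,2).
A hidden cell only influences target cells in its own 3x3 neighborhood. Try each of the 2^3 = 8 assignments, step the completed generation 0 forward once under B3/S23, and compare with the target:
  (1,3)=. (3,3)=. (4,2)=. -> step reproduces the target at every cell -> ACCEPT
  (1,3)=. (3,3)=. (4,2)=# -> step gives (3,3)='#' but target has '.' -> reject
  (1,3)=. (3,3)=# (4,2)=. -> step gives (2,3)='#' but target has '.' -> reject
  (1,3)=. (3,3)=# (4,2)=# -> step gives (2,3)='#' but target has '.' -> reject
  (1,3)=# (3,3)=. (4,2)=. -> step gives (0,4)='#' but target has '.' -> reject
  (1,3)=# (3,3)=. (4,2)=# -> step gives (0,4)='#' but target has '.' -> reject
  (1,3)=# (3,3)=# (4,2)=. -> step gives (0,4)='#' but target has '.' -> reject
  (1,3)=# (3,3)=# (4,2)=# -> step gives (0,4)='#' but target has '.' -> reject
Unique solution: (1,3)=dead, (3,3)=dead, (4,2)=dead.
Check: live-neighbor counts of every cell in the completed generation 0:
21012
11011
31023
10121
10112
00111
Applying B3/S23 to generation 0 with these counts gives:
.....
.....
#...#
.....
.....
.....
which matches the target exactly.

Answer: .....
#...#
.....
....#
...#.
.....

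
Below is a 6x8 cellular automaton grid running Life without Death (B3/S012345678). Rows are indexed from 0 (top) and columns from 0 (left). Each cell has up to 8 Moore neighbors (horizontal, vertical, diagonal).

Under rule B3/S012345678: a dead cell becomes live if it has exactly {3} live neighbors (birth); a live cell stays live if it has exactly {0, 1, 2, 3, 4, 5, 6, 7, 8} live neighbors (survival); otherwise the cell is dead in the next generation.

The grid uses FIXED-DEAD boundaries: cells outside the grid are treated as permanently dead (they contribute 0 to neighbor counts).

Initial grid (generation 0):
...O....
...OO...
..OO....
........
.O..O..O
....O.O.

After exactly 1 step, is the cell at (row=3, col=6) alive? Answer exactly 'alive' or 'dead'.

Simulating step by step:
Generation 0 (given above): 10 live cells
Generation 1: 16 live cells
...OO...
...OO...
..OOO...
..OO....
.O..OO.O
....OOO.

Cell (3,6) at generation 1: 0 -> dead

Answer: dead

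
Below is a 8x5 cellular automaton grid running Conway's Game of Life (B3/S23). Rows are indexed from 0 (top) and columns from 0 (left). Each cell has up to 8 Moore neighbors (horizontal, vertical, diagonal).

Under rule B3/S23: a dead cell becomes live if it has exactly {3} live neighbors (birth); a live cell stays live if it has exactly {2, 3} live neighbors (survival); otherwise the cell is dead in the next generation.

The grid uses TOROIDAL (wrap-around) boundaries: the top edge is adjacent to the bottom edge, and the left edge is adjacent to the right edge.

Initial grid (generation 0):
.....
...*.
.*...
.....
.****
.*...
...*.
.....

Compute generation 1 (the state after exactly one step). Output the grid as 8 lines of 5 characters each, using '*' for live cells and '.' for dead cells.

Answer: .....
.....
.....
**.*.
****.
**..*
.....
.....

Derivation:
Simulating step by step:
Generation 0 (given above): 8 live cells
Generation 1: 10 live cells
(generation 1 grid is the final answer)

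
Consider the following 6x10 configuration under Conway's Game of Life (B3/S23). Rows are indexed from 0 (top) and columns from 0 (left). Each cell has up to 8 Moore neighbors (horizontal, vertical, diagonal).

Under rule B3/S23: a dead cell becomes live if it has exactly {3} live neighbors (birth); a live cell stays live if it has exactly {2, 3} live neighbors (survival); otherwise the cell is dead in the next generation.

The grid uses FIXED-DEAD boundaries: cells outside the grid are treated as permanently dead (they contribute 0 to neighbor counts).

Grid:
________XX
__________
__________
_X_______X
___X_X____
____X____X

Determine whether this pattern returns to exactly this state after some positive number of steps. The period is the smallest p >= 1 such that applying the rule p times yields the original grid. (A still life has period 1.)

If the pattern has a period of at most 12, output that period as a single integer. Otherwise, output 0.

Answer: 0

Derivation:
Simulating and comparing each generation to the original:
Gen 0 (original, given above): 8 live cells
Gen 1: 2 live cells, differs from original
Gen 2: 0 live cells, differs from original
Gen 3: 0 live cells, differs from original
Gen 4: 0 live cells, differs from original
Gen 5: 0 live cells, differs from original
Gen 6: 0 live cells, differs from original
Gen 7: 0 live cells, differs from original
Gen 8: 0 live cells, differs from original
Gen 9: 0 live cells, differs from original
Gen 10: 0 live cells, differs from original
Gen 11: 0 live cells, differs from original
Gen 12: 0 live cells, differs from original
No period found within 12 steps.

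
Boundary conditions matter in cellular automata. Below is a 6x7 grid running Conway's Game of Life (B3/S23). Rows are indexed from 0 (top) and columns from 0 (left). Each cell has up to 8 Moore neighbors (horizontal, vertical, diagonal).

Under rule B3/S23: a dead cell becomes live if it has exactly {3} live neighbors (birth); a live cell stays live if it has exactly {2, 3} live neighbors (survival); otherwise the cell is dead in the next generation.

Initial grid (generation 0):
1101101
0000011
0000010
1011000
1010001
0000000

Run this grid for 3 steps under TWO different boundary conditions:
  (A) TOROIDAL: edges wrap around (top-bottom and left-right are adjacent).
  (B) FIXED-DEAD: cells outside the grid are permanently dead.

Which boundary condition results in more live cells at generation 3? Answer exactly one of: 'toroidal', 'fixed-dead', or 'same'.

Answer: toroidal

Derivation:
Under TOROIDAL boundary, generation 3:
0001001
0000001
0001101
1101110
1000010
1001000
Population = 15

Under FIXED-DEAD boundary, generation 3:
0000010
0001001
0001001
0010011
0011000
0000000
Population = 10

Comparison: toroidal=15, fixed-dead=10 -> toroidal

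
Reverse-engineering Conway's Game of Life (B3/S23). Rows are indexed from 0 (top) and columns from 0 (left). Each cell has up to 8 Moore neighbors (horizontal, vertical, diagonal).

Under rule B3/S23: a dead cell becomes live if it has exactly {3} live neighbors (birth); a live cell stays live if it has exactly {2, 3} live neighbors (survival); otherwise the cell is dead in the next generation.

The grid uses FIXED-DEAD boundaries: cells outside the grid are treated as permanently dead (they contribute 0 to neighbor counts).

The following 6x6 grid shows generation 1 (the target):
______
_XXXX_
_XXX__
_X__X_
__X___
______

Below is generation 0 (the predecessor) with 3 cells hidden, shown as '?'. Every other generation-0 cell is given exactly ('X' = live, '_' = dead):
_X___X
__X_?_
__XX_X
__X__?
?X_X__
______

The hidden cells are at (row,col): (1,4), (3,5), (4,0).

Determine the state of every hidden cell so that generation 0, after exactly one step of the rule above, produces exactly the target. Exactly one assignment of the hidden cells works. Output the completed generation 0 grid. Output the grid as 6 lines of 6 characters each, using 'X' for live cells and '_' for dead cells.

Hidden generation-0 cells (in order): (1,4), (3,5), (4,0).
A hidden cell only influences target cells in its own 3x3 neighborhood. Try each of the 2^3 = 8 assignments, step the completed generation 0 forward once under B3/S23, and compare with the target:
  (1,4)=_ (3,5)=_ (4,0)=_ -> step reproduces the target at every cell -> ACCEPT
  (1,4)=_ (3,5)=_ (4,0)=X -> step gives (3,1)='_' but target has 'X' -> reject
  (1,4)=_ (3,5)=X (4,0)=_ -> step gives (2,4)='X' but target has '_' -> reject
  (1,4)=_ (3,5)=X (4,0)=X -> step gives (2,4)='X' but target has '_' -> reject
  (1,4)=X (3,5)=_ (4,0)=_ -> step gives (1,3)='_' but target has 'X' -> reject
  (1,4)=X (3,5)=_ (4,0)=X -> step gives (1,3)='_' but target has 'X' -> reject
  (1,4)=X (3,5)=X (4,0)=_ -> step gives (1,3)='_' but target has 'X' -> reject
  (1,4)=X (3,5)=X (4,0)=X -> step gives (1,3)='_' but target has 'X' -> reject
Unique solution: (1,4)=dead, (3,5)=dead, (4,0)=dead.
Check: live-neighbor counts of every cell in the completed generation 0:
112110
133332
033320
134431
113110
112110
Applying B3/S23 to generation 0 with these counts gives:
______
_XXXX_
_XXX__
_X__X_
__X___
______
which matches the target exactly.

Answer: _X___X
__X___
__XX_X
__X___
_X_X__
______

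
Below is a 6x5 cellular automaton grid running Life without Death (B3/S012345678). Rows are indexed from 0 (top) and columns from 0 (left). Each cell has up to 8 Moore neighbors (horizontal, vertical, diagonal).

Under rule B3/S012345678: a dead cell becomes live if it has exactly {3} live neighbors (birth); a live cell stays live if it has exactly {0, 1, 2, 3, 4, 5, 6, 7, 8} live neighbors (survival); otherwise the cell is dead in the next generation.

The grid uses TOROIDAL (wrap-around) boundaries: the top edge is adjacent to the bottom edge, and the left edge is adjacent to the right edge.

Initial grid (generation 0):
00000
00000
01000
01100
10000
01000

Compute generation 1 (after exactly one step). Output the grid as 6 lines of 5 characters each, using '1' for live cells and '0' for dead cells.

Answer: 00000
00000
01100
11100
10100
01000

Derivation:
Simulating step by step:
Generation 0 (given above): 5 live cells
Generation 1: 8 live cells
(generation 1 grid is the final answer)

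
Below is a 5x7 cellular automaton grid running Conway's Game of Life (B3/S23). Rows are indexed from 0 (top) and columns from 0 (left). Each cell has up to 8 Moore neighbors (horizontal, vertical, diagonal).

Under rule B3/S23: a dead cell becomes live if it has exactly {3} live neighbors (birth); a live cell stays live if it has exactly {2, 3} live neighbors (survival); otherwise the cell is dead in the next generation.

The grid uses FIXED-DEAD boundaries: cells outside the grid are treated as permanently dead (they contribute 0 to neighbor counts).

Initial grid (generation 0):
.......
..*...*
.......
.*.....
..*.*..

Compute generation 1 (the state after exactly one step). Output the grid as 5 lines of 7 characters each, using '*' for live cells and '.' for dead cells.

Answer: .......
.......
.......
.......
.......

Derivation:
Simulating step by step:
Generation 0 (given above): 5 live cells
Generation 1: 0 live cells
(generation 1 grid is the final answer)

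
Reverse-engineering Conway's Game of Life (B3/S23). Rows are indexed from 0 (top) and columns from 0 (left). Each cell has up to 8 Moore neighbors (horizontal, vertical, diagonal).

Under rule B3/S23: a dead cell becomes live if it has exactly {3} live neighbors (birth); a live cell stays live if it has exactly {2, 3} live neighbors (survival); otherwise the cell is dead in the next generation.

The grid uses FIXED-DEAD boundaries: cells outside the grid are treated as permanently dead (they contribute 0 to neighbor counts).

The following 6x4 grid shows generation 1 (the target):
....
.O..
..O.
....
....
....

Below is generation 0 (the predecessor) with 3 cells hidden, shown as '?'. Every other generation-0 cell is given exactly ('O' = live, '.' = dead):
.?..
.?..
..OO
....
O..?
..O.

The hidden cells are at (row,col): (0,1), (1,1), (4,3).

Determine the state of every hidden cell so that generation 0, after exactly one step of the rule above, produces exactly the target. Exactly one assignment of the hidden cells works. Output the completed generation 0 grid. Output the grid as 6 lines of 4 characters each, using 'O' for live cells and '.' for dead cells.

Hidden generation-0 cells (in order): (0,1), (1,1), (4,3).
A hidden cell only influences target cells in its own 3x3 neighborhood. Try each of the 2^3 = 8 assignments, step the completed generation 0 forward once under B3/S23, and compare with the target:
  (0,1)=. (1,1)=. (4,3)=. -> step gives (1,1)='.' but target has 'O' -> reject
  (0,1)=. (1,1)=. (4,3)=O -> step gives (1,1)='.' but target has 'O' -> reject
  (0,1)=. (1,1)=O (4,3)=. -> step gives (1,1)='.' but target has 'O' -> reject
  (0,1)=. (1,1)=O (4,3)=O -> step gives (1,1)='.' but target has 'O' -> reject
  (0,1)=O (1,1)=. (4,3)=. -> step gives (1,1)='.' but target has 'O' -> reject
  (0,1)=O (1,1)=. (4,3)=O -> step gives (1,1)='.' but target has 'O' -> reject
  (0,1)=O (1,1)=O (4,3)=. -> step reproduces the target at every cell -> ACCEPT
  (0,1)=O (1,1)=O (4,3)=O -> step gives (3,2)='O' but target has '.' -> reject
Unique solution: (0,1)=live, (1,1)=live, (4,3)=dead.
Check: live-neighbor counts of every cell in the completed generation 0:
2120
2242
1221
1222
0211
1201
Applying B3/S23 to generation 0 with these counts gives:
....
.O..
..O.
....
....
....
which matches the target exactly.

Answer: .O..
.O..
..OO
....
O...
..O.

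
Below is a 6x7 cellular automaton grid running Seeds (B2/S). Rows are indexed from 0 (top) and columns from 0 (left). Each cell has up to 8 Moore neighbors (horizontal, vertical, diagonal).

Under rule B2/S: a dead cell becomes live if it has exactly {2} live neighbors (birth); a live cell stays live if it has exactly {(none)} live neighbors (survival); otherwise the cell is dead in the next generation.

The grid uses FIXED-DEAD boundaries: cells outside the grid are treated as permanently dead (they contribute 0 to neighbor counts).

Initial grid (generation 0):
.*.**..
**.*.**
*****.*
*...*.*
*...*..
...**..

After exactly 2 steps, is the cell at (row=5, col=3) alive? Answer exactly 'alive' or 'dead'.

Answer: dead

Derivation:
Simulating step by step:
Generation 0 (given above): 21 live cells
Generation 1: 3 live cells
......*
.......
.......
.......
.*.....
.....*.
Generation 2: 0 live cells
.......
.......
.......
.......
.......
.......

Cell (5,3) at generation 2: 0 -> dead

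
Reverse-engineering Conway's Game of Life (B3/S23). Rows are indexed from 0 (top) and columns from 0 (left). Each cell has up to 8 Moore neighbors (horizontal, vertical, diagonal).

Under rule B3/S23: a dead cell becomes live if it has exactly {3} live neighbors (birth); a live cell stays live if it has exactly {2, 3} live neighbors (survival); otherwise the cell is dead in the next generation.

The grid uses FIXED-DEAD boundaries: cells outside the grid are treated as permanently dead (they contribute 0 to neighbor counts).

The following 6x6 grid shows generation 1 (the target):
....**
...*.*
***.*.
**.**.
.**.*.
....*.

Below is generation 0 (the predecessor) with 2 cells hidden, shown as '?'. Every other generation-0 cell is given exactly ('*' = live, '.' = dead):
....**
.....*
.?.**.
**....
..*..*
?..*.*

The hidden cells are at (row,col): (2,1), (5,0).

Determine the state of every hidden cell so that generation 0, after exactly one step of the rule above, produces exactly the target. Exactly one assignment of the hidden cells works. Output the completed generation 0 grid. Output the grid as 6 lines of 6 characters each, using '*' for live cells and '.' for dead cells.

Answer: ....**
.....*
.*.**.
**....
..*..*
...*.*

Derivation:
Hidden generation-0 cells (in order): (2,1), (5,0).
A hidden cell only influences target cells in its own 3x3 neighborhood. Try each of the 2^2 = 4 assignments, step the completed generation 0 forward once under B3/S23, and compare with the target:
  (2,1)=. (5,0)=. -> step gives (2,0)='.' but target has '*' -> reject
  (2,1)=. (5,0)=* -> step gives (2,0)='.' but target has '*' -> reject
  (2,1)=* (5,0)=. -> step reproduces the target at every cell -> ACCEPT
  (2,1)=* (5,0)=* -> step gives (4,0)='*' but target has '.' -> reject
Unique solution: (2,1)=live, (5,0)=dead.
Check: live-neighbor counts of every cell in the completed generation 0:
000122
112353
323122
234332
232231
012131
Applying B3/S23 to generation 0 with these counts gives:
....**
...*.*
***.*.
**.**.
.**.*.
....*.
which matches the target exactly.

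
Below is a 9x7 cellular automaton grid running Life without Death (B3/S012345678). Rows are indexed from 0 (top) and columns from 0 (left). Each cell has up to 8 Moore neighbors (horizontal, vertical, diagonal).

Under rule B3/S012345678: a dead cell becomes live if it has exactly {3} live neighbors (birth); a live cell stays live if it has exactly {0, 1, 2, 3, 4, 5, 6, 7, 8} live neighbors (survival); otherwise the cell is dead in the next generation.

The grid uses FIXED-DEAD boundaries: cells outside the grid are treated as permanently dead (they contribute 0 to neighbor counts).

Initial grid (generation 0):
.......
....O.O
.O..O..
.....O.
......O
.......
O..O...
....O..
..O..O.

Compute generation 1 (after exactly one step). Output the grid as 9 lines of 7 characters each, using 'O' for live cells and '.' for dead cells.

Answer: .......
....OOO
.O..O..
.....O.
......O
.......
O..O...
...OO..
..O..O.

Derivation:
Simulating step by step:
Generation 0 (given above): 11 live cells
Generation 1: 13 live cells
(generation 1 grid is the final answer)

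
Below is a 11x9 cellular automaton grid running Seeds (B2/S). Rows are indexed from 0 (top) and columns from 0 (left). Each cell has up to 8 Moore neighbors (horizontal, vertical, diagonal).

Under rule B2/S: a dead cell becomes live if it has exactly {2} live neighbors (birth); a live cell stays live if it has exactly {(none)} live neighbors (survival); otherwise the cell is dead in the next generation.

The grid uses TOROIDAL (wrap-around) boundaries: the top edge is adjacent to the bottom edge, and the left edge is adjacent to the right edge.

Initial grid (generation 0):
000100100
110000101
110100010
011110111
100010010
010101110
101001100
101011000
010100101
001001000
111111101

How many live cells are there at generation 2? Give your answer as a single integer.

Answer: 4

Derivation:
Simulating step by step:
Generation 0 (given above): 47 live cells
Generation 1: 4 live cells
000000000
000111000
000000000
000000000
000000000
000000000
000000000
000000000
000000010
000000000
000000000
Generation 2: 4 live cells
000101000
000000000
000101000
000000000
000000000
000000000
000000000
000000000
000000000
000000000
000000000
Population at generation 2: 4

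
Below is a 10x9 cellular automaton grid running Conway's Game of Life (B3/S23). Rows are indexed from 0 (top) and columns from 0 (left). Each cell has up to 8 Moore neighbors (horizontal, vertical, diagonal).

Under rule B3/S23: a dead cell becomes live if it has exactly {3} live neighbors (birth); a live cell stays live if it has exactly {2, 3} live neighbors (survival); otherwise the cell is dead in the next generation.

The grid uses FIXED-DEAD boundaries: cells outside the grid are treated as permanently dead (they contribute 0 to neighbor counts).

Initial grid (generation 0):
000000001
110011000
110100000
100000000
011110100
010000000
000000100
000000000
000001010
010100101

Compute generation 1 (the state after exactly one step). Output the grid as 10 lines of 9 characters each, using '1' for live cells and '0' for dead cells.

Simulating step by step:
Generation 0 (given above): 22 live cells
Generation 1: 20 live cells
(generation 1 grid is the final answer)

Answer: 000000000
111010000
001010000
100010000
111100000
010101000
000000000
000000100
000000110
000000110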